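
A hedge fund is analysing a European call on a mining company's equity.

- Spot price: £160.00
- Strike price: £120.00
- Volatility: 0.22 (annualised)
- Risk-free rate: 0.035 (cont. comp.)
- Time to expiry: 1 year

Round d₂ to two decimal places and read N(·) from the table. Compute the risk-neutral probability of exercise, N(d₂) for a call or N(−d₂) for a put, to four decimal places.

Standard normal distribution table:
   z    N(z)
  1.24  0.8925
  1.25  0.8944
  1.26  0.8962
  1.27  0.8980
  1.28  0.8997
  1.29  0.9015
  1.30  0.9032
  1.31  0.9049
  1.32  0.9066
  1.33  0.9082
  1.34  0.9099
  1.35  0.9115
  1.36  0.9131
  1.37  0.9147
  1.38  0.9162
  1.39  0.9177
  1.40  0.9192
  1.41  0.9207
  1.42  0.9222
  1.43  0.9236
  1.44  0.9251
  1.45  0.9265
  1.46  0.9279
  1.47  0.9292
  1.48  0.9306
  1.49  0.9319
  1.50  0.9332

T = 1;  σ√T = 0.2200
ln(S/K) + (r + σ²/2)T = ln(160/120) + (0.035 + 0.22²/2)·1 = 0.2877 + 0.0592 = 0.3469
d₁ = 0.3469 / 0.2200 = 1.5767 → 1.58
d₂ = d₁ − σ√T = 1.5767 − 0.2200 = 1.3567 → 1.36
Pr(exercise) under Q = N(d₂) = 0.9131

0.9131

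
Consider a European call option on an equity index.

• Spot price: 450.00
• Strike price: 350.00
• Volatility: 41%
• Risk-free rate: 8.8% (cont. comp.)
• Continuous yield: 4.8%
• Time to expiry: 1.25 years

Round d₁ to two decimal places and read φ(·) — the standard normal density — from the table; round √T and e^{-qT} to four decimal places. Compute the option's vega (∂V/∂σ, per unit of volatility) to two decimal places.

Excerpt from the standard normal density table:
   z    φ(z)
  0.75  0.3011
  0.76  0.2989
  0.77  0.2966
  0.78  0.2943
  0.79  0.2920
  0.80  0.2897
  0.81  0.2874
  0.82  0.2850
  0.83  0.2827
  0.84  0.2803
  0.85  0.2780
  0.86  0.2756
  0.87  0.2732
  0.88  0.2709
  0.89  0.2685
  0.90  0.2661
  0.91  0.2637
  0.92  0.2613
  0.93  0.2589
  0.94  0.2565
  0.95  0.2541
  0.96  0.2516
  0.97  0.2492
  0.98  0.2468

127.22

σ√T = 0.41·√1.25 = 0.4584
ln(S/K) + (r − q + σ²/2)T = ln(450/350) + (0.088 − 0.048 + 0.41²/2)·1.25 = 0.2513 + 0.1551 = 0.4064
d₁ = 0.4064 / 0.4584 = 0.8865 ⇒ 0.89
√T = √1.25 = 1.1180
φ(d₁) = φ(0.89) = 0.2685
exp(−qT) = exp(−0.048·1.25) = 0.9418
vega = S·exp(−qT)·φ(d₁)·√T = 450·0.9418·0.2685·1.1180 = 127.2206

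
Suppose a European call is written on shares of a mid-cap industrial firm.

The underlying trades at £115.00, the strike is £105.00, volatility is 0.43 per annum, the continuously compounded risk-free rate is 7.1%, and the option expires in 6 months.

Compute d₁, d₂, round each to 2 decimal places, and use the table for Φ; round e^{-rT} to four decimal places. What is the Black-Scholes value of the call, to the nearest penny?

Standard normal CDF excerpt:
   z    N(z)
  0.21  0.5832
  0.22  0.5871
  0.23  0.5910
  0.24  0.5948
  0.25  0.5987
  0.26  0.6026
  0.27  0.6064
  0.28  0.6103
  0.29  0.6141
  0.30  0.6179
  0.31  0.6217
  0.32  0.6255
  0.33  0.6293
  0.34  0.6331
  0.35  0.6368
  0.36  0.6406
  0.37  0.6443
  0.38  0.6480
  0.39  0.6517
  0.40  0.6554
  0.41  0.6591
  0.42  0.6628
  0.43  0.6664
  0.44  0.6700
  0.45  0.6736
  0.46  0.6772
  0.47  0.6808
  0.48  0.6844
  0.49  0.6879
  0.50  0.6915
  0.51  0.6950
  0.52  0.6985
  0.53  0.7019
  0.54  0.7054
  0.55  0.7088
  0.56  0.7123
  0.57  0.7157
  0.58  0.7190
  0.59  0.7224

£21.24

σ√T = 0.43 × 0.7071 = 0.3041
d₁ = [ln(115/105) + (0.071 + 0.43²/2)·0.5] / 0.3041 = [0.0910 + 0.0817] / 0.3041 = 0.5680 which rounds to 0.57
d₂ = d₁ − σ√T = 0.5680 − 0.3041 = 0.2639 which rounds to 0.26
e^(−rT) = e^(−0.071·0.5) = 0.9651
N(d₁) = N(0.57) = 0.7157;  N(d₂) = N(0.26) = 0.6026
C = 115·0.7157 − 105·0.9651·0.6026 = 82.3055 − 61.0648 = 21.2407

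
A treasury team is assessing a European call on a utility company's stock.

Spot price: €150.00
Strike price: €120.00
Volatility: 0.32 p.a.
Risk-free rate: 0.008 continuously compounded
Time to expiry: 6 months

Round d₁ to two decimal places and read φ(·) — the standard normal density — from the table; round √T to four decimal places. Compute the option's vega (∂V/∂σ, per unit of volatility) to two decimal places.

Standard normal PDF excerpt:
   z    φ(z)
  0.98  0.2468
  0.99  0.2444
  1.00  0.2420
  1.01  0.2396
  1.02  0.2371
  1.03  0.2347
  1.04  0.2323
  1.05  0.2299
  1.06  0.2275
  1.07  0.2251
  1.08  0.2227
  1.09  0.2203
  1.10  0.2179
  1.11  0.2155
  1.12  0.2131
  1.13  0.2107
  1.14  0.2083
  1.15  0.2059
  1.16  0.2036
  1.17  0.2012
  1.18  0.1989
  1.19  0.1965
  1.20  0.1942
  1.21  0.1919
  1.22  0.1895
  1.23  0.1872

22.60

σ√T = 0.32 × 0.7071 = 0.2263
d₁ = [ln(150/120) + (0.008 + 0.32²/2)·0.5] / 0.2263 = [0.2231 + 0.0296] / 0.2263 = 1.1170 ⇒ 1.12
√T = √0.5 = 0.7071
φ(d₁) = φ(1.12) = 0.2131
vega = S·φ(d₁)·√T = 150·0.2131·0.7071 = 22.6025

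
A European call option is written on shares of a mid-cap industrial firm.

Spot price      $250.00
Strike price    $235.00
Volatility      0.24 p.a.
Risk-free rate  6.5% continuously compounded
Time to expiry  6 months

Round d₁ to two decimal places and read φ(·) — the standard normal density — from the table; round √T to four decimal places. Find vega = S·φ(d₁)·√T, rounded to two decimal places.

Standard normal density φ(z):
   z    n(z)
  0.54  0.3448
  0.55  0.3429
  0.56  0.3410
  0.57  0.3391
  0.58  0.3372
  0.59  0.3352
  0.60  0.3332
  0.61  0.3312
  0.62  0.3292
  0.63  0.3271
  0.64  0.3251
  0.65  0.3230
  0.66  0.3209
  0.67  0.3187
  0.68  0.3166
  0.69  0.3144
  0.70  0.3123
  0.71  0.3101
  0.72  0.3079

57.47

T = 0.5;  σ√T = 0.1697
d₁ = [ln(250/235) + (0.065 + 0.24²/2)·0.5] / 0.1697 = [0.0619 + 0.0469] / 0.1697 = 0.6410 which rounds to 0.64
√T = √0.5 = 0.7071
φ(d₁) = φ(0.64) = 0.3251
vega = S·φ(d₁)·√T = 250·0.3251·0.7071 = 57.4696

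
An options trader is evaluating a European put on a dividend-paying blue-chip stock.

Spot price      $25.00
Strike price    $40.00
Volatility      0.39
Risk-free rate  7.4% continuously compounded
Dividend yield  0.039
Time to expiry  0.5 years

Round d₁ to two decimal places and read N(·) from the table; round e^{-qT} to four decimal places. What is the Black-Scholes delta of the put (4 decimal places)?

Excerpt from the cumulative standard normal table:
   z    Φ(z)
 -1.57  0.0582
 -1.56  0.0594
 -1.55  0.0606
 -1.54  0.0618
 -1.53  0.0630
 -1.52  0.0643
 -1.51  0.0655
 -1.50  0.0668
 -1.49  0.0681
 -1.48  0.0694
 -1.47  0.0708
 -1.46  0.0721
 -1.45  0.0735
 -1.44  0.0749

T = 0.5;  σ√T = 0.2758
d₁ = [ln(25/40) + (0.074 − 0.039 + 0.39²/2)·0.5] / 0.2758 = [-0.4700 + 0.0555] / 0.2758 = -1.5030 ≈ -1.50
N(d₁) = N(-1.50) = 0.0668
Δ_put = exp(−qT)·(N(d₁) − 1) = 0.9807·(0.0668 − 1) = -0.9152

-0.9152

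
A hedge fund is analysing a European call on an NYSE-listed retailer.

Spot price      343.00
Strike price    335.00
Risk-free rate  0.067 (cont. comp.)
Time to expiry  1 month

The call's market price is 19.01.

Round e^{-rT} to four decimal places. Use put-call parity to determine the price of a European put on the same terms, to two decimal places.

e^(−rT) = e^(−0.067·0.08333) = 0.9944
Put-call parity: C − P = S − K·e^(−rT) = 343 − 335·0.9944 = 343 − 333.1240 = 9.8760
P = C − (C − P) = 19.01 − (9.8760) = 9.1340

9.13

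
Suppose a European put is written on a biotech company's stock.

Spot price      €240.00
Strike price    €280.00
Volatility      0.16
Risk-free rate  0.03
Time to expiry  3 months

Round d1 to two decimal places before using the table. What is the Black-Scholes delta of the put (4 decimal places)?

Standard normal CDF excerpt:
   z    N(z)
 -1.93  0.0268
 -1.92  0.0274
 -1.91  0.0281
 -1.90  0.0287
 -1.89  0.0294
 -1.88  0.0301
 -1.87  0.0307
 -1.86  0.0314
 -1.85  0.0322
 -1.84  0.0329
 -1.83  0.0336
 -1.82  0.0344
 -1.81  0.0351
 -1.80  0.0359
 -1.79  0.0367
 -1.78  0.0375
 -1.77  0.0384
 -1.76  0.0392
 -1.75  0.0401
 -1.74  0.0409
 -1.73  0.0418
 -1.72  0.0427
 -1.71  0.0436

-0.9633

σ√T = 0.16·√0.25 = 0.0800
d₁ = [ln(240/280) + (0.03 + ½·0.16²)·0.25] / (σ√T) = (-0.1542 + 0.0107) / 0.0800 = -1.7931 ≈ -1.79
N(d₁) = N(-1.79) = 0.0367
Δ_put = N(d₁) − 1 = 0.0367 − 1 = -0.9633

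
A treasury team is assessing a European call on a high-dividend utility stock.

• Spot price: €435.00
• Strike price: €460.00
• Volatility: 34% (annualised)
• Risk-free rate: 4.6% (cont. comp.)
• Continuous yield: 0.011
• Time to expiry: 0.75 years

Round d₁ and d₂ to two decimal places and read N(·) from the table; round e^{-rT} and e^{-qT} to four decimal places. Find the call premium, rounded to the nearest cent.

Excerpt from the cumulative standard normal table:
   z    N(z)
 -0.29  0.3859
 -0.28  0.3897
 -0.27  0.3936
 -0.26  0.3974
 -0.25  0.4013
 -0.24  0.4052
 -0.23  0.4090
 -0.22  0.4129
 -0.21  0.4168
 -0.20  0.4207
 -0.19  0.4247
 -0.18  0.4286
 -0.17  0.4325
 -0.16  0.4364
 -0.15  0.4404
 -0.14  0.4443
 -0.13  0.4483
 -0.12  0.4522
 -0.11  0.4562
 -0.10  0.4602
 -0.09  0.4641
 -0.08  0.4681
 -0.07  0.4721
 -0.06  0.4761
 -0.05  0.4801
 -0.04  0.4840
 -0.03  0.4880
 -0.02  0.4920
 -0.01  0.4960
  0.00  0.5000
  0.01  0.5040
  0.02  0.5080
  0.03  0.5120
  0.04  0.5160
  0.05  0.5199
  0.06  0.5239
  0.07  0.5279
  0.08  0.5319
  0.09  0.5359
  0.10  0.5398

€45.96

σ√T = 0.34 × 0.8660 = 0.2944
d₁ = [ln(435/460) + (0.046 − 0.011 + 0.34²/2)·0.75] / 0.2944 = [-0.0559 + 0.0696] / 0.2944 = 0.0466 → 0.05
d₂ = d₁ − σ√T = 0.0466 − 0.2944 = -0.2479 → -0.25
e^(−qT) = e^(−0.011·0.75) = 0.9918;  e^(−rT) = e^(−0.046·0.75) = 0.9661
C = 435·0.9918·N(0.05) − 460·0.9661·N(-0.25) = 435·0.9918·0.5199 − 460·0.9661·0.4013 = 224.3020 − 178.3401 = 45.9619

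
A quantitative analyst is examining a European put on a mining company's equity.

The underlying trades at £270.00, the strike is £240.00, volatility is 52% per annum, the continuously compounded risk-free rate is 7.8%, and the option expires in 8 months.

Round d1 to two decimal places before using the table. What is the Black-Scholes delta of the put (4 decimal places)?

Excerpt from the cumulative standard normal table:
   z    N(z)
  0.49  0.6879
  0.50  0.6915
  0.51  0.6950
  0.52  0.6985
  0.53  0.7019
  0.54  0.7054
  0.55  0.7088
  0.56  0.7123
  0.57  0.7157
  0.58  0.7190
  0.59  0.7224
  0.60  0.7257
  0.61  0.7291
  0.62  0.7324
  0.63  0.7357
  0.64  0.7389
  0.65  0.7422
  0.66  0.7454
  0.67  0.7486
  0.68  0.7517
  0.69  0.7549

-0.2709

σ√T = 0.52 × 0.8165 = 0.4246
d₁ = [ln(270/240) + (0.078 + ½·0.52²)·0.6667] / (σ√T) = (0.1178 + 0.1421) / 0.4246 = 0.6122 → 0.61
N(d₁) = N(0.61) = 0.7291
Δ_put = N(d₁) − 1 = 0.7291 − 1 = -0.2709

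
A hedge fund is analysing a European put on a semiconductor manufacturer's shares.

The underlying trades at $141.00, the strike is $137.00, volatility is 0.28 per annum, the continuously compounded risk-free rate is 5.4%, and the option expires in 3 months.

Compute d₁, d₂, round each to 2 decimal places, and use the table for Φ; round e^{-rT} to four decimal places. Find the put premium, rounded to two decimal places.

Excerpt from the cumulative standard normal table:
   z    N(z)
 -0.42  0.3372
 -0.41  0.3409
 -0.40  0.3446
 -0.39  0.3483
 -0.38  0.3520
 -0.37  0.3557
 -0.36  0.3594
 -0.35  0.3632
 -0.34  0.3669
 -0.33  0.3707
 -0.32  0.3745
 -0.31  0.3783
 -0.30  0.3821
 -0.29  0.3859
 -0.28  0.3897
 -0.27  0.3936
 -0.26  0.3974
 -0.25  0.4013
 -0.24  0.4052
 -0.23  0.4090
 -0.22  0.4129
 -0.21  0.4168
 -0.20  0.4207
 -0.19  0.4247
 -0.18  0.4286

σ√T = 0.28 × 0.5000 = 0.1400
d₁ = [ln(141/137) + (0.054 + 0.28²/2)·0.25] / 0.1400 = [0.0288 + 0.0233] / 0.1400 = 0.3720 ⇒ 0.37
d₂ = d₁ − σ√T = 0.3720 − 0.1400 = 0.2320 ⇒ 0.23
e^(−rT) = e^(−0.054·0.25) = 0.9866
N(−d₂) = N(-0.23) = 0.4090;  N(−d₁) = N(-0.37) = 0.3557
P = 137·0.9866·0.4090 − 141·0.3557 = 55.2822 − 50.1537 = 5.1285

$5.13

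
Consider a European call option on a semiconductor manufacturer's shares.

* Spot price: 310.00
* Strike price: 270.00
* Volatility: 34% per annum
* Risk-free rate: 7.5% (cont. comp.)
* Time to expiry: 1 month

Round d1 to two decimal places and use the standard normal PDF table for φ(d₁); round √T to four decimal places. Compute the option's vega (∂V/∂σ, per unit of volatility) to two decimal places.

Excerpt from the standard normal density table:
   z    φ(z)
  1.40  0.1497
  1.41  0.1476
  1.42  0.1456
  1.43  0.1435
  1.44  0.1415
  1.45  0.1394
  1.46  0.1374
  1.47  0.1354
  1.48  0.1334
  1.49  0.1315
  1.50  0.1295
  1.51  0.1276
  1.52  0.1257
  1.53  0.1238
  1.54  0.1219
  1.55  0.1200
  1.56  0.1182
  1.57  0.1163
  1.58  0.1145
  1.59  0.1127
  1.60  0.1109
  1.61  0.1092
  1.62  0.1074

σ√T = 0.34·√0.08333 = 0.0981
ln(S/K) + (r + σ²/2)T = ln(310/270) + (0.075 + 0.34²/2)·0.08333 = 0.1382 + 0.0111 = 0.1492
d₁ = 0.1492 / 0.0981 = 1.5203 → 1.52
√T = √0.08333 = 0.2887
φ(d₁) = φ(1.52) = 0.1257
vega = S·φ(d₁)·√T = 310·0.1257·0.2887 = 11.2498
(The put has the same vega.)

11.25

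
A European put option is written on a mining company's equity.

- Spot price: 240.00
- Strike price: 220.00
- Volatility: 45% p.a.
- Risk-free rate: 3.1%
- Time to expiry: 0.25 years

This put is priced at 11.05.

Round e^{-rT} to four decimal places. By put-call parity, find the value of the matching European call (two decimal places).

32.74

exp(−rT) = exp(−0.031·0.25) = 0.9923
Put-call parity: C − P = S − K·e^(−rT) = 240 − 220·0.9923 = 240 − 218.3060 = 21.6940
C = P + (C − P) = 11.05 + (21.6940) = 32.7440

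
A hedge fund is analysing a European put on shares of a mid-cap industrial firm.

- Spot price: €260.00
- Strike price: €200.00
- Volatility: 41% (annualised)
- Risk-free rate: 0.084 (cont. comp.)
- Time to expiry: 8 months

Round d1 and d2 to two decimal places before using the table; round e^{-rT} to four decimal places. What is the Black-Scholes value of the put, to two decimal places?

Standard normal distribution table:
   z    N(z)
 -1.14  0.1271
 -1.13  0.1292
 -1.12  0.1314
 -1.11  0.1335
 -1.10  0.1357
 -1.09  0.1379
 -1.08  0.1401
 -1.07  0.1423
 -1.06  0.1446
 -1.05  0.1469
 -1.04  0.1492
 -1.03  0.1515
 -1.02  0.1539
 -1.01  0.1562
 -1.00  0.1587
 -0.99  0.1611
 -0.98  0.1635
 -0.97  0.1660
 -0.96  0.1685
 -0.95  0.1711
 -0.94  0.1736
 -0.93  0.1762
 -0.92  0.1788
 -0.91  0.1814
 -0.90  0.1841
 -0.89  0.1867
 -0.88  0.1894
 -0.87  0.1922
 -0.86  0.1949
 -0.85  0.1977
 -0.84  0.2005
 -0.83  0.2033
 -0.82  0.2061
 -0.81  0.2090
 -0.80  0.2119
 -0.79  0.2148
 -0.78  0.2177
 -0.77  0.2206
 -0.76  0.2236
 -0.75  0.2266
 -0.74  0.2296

σ√T = 0.41 × 0.8165 = 0.3348
d₁ = [ln(260/200) + (0.084 + ½·0.41²)·0.6667] / (σ√T) = (0.2624 + 0.1120) / 0.3348 = 1.1184 which rounds to 1.12
d₂ = 1.1184 − 0.3348 = 0.7836 which rounds to 0.78
exp(−rT) = exp(−0.084·0.6667) = 0.9455
N(−d₂) = N(-0.78) = 0.2177;  N(−d₁) = N(-1.12) = 0.1314
P = 200·0.9455·0.2177 − 260·0.1314 = 41.1671 − 34.1640 = 7.0031

€7.00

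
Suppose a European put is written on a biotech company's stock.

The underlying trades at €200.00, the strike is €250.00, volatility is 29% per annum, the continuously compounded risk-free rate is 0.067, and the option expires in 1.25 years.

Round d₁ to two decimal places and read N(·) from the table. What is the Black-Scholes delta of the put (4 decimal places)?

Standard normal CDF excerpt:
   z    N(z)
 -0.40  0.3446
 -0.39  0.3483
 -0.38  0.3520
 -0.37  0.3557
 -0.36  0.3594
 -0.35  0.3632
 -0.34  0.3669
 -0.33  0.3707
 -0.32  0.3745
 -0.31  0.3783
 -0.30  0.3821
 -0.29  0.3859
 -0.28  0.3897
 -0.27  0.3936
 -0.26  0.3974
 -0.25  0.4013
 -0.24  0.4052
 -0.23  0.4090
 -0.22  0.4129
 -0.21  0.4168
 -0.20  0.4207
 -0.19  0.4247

σ√T = 0.29 × 1.1180 = 0.3242
d₁ = [ln(200/250) + (0.067 + ½·0.29²)·1.25] / (σ√T) = (-0.2231 + 0.1363) / 0.3242 = -0.2678 ≈ -0.27
N(d₁) = N(-0.27) = 0.3936
Δ_put = N(d₁) − 1 = 0.3936 − 1 = -0.6064

-0.6064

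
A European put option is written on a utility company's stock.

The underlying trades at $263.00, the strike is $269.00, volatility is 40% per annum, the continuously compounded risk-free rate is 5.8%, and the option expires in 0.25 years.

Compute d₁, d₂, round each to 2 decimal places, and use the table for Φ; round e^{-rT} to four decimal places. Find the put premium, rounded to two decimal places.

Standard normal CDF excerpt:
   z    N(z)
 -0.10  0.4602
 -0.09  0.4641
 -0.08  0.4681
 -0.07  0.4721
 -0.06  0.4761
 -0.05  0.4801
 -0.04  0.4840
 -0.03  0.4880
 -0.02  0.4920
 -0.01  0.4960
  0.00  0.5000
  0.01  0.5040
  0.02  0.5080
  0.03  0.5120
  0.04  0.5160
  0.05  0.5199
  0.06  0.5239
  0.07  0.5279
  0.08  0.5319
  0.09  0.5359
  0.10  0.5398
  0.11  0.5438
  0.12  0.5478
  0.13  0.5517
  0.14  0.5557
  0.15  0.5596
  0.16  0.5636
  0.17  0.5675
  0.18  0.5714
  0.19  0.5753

σ√T = 0.4·√0.25 = 0.2000
d₁ = [ln(263/269) + (0.058 + ½·0.4²)·0.25] / (σ√T) = (-0.0226 + 0.0345) / 0.2000 = 0.0597 which rounds to 0.06
d₂ = 0.0597 − 0.2000 = -0.1403 which rounds to -0.14
e^(−rT) = e^(−0.058·0.25) = 0.9856
N(−d₂) = N(0.14) = 0.5557;  N(−d₁) = N(-0.06) = 0.4761
P = 269·0.9856·0.5557 − 263·0.4761 = 147.3307 − 125.2143 = 22.1164

$22.12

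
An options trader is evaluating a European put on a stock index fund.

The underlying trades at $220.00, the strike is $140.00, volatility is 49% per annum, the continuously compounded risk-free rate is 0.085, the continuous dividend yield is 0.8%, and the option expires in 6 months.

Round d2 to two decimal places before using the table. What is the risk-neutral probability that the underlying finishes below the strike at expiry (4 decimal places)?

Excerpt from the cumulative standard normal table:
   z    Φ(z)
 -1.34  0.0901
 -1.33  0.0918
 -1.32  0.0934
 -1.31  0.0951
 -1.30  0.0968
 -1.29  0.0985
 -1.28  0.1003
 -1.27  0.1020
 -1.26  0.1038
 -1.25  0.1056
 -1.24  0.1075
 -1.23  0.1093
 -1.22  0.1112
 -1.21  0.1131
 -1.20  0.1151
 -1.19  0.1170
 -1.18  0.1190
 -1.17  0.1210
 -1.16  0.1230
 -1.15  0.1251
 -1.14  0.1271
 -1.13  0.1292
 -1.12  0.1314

0.1075

σ√T = 0.49 × 0.7071 = 0.3465
d₁ = [ln(220/140) + (0.085 − 0.008 + ½·0.49²)·0.5] / (σ√T) = (0.4520 + 0.0985) / 0.3465 = 1.5889 ≈ 1.59
d₂ = 1.5889 − 0.3465 = 1.2424 ≈ 1.24
Risk-neutral Pr[S_T < K] = N(−d₂) = N(-1.24) = 0.1075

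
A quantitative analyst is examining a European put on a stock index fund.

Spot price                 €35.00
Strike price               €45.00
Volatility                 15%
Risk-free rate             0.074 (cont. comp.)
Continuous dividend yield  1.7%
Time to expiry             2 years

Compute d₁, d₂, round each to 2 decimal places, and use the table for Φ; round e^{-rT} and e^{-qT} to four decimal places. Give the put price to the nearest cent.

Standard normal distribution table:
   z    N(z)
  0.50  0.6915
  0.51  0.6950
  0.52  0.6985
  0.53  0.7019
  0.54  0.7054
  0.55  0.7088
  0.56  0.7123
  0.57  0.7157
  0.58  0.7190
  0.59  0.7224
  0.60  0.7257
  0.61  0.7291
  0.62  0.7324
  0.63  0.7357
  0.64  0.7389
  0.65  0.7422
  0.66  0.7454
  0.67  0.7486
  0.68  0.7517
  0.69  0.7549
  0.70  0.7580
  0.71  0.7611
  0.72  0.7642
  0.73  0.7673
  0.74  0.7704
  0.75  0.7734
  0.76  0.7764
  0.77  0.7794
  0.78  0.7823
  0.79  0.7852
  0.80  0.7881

σ√T = 0.15·√2 = 0.2121
d₁ = [ln(35/45) + (0.074 − 0.017 + 0.15²/2)·2] / 0.2121 = [-0.2513 + 0.1365] / 0.2121 = -0.5412 → -0.54
d₂ = d₁ − σ√T = -0.5412 − 0.2121 = -0.7534 → -0.75
exp(−qT) = exp(−0.017·2) = 0.9666;  exp(−rT) = exp(−0.074·2) = 0.8624
N(−d₂) = N(0.75) = 0.7734;  N(−d₁) = N(0.54) = 0.7054
P = 45·0.8624·0.7734 − 35·0.9666·0.7054 = 30.0141 − 23.8644 = 6.1497

€6.15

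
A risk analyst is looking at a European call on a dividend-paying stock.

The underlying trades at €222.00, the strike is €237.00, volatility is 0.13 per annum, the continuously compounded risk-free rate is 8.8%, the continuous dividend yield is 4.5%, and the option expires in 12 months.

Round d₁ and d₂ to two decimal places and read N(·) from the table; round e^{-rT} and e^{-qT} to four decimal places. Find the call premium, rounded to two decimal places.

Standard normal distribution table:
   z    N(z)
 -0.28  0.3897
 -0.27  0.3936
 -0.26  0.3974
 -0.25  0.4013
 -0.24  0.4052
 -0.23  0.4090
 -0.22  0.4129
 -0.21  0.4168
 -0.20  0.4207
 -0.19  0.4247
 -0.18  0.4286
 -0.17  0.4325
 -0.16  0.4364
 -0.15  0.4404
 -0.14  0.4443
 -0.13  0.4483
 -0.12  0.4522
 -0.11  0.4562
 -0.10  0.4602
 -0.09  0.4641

€8.87

T = 1;  σ√T = 0.1300
ln(S/K) + (r − q + σ²/2)T = ln(222/237) + (0.088 − 0.045 + 0.13²/2)·1 = -0.0654 + 0.0514 = -0.0139
d₁ = -0.0139 / 0.1300 = -0.1072 which rounds to -0.11
d₂ = d₁ − σ√T = -0.1072 − 0.1300 = -0.2372 which rounds to -0.24
exp(−qT) = exp(−0.045·1) = 0.9560;  exp(−rT) = exp(−0.088·1) = 0.9158
C = 222·0.9560·N(-0.11) − 237·0.9158·N(-0.24) = 222·0.9560·0.4562 − 237·0.9158·0.4052 = 96.8202 − 87.9465 = 8.8738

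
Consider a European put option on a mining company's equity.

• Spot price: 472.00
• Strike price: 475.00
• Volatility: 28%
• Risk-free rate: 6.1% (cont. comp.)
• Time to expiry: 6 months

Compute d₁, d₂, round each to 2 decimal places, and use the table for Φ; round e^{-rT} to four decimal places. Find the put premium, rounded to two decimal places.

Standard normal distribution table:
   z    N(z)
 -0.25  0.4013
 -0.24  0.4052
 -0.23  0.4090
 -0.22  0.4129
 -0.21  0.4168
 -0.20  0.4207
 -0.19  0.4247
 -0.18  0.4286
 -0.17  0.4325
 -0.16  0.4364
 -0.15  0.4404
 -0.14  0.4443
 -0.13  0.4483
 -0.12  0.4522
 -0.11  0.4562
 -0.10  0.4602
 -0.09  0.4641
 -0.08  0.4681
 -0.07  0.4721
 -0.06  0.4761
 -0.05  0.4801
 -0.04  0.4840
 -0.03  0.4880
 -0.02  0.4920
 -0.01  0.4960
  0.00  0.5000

31.80

T = 0.5;  σ√T = 0.1980
d₁ = [ln(472/475) + (0.061 + 0.28²/2)·0.5] / 0.1980 = [-0.0063 + 0.0501] / 0.1980 = 0.2210 which rounds to 0.22
d₂ = d₁ − σ√T = 0.2210 − 0.1980 = 0.0231 which rounds to 0.02
e^(−rT) = e^(−0.061·0.5) = 0.9700
N(−d₂) = N(-0.02) = 0.4920;  N(−d₁) = N(-0.22) = 0.4129
P = 475·0.9700·0.4920 − 472·0.4129 = 226.6890 − 194.8888 = 31.8002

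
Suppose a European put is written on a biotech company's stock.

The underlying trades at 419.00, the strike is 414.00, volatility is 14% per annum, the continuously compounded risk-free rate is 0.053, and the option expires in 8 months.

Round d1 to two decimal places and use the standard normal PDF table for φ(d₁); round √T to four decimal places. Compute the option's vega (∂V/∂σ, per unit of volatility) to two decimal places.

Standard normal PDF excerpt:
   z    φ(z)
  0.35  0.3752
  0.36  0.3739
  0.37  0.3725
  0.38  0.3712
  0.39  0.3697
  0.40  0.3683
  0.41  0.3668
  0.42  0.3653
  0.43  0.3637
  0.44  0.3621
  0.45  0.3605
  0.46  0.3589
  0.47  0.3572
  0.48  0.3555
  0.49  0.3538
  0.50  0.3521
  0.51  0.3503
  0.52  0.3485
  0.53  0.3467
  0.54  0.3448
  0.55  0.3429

σ√T = 0.14 × 0.8165 = 0.1143
ln(S/K) + (r + σ²/2)T = ln(419/414) + (0.053 + 0.14²/2)·0.6667 = 0.0120 + 0.0419 = 0.0539
d₁ = 0.0539 / 0.1143 = 0.4713 ⇒ 0.47
√T = √0.6667 = 0.8165
φ(d₁) = φ(0.47) = 0.3572
vega = S·φ(d₁)·√T = 419·0.3572·0.8165 = 122.2029

122.20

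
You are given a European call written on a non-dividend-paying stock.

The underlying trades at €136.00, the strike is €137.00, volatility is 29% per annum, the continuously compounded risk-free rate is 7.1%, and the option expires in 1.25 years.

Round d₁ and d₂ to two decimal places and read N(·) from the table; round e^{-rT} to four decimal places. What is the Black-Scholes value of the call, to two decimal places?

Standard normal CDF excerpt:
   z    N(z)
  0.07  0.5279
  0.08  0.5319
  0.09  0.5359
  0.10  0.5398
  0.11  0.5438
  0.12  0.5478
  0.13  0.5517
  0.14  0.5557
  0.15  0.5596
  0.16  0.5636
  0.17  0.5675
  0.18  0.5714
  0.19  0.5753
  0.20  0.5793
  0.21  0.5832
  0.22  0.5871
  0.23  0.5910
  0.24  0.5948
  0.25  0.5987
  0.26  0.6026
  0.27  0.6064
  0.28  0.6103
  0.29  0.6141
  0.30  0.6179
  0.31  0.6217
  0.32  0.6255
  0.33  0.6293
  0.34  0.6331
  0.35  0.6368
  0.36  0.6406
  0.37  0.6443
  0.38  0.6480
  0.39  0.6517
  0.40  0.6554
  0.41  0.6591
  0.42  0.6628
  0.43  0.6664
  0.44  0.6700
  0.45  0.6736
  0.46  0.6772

€22.45

σ√T = 0.29·√1.25 = 0.3242
d₁ = [ln(136/137) + (0.071 + 0.29²/2)·1.25] / 0.3242 = [-0.0073 + 0.1413] / 0.3242 = 0.4132 ≈ 0.41
d₂ = d₁ − σ√T = 0.4132 − 0.3242 = 0.0890 ≈ 0.09
e^(−rT) = e^(−0.071·1.25) = 0.9151
N(d₁) = N(0.41) = 0.6591;  N(d₂) = N(0.09) = 0.5359
C = 136·0.6591 − 137·0.9151·0.5359 = 89.6376 − 67.1851 = 22.4525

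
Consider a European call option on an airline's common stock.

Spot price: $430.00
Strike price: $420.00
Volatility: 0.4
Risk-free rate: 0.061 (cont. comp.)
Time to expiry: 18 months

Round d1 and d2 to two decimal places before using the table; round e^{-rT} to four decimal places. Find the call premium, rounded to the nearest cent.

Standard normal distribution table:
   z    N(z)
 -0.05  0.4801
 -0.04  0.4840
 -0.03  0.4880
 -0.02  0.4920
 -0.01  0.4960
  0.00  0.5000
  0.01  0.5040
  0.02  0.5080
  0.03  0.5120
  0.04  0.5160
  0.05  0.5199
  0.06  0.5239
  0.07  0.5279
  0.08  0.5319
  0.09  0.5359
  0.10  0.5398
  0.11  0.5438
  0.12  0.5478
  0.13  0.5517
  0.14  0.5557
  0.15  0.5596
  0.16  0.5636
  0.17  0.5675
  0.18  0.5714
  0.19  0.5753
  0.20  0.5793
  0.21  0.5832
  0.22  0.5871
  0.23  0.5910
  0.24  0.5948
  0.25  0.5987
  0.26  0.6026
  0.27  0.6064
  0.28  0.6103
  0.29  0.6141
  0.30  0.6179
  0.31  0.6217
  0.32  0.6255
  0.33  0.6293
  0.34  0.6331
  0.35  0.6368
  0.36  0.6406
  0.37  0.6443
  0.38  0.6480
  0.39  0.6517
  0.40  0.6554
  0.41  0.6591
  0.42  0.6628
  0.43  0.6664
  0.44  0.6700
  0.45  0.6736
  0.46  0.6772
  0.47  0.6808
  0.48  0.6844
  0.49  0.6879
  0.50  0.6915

$104.18

σ√T = 0.4 × 1.2247 = 0.4899
d₁ = [ln(430/420) + (0.061 + ½·0.4²)·1.5] / (σ√T) = (0.0235 + 0.2115) / 0.4899 = 0.4798 which rounds to 0.48
d₂ = 0.4798 − 0.4899 = -0.0101 which rounds to -0.01
exp(−rT) = exp(−0.061·1.5) = 0.9126
N(d₁) = N(0.48) = 0.6844;  N(d₂) = N(-0.01) = 0.4960
C = 430·0.6844 − 420·0.9126·0.4960 = 294.2920 − 190.1128 = 104.1792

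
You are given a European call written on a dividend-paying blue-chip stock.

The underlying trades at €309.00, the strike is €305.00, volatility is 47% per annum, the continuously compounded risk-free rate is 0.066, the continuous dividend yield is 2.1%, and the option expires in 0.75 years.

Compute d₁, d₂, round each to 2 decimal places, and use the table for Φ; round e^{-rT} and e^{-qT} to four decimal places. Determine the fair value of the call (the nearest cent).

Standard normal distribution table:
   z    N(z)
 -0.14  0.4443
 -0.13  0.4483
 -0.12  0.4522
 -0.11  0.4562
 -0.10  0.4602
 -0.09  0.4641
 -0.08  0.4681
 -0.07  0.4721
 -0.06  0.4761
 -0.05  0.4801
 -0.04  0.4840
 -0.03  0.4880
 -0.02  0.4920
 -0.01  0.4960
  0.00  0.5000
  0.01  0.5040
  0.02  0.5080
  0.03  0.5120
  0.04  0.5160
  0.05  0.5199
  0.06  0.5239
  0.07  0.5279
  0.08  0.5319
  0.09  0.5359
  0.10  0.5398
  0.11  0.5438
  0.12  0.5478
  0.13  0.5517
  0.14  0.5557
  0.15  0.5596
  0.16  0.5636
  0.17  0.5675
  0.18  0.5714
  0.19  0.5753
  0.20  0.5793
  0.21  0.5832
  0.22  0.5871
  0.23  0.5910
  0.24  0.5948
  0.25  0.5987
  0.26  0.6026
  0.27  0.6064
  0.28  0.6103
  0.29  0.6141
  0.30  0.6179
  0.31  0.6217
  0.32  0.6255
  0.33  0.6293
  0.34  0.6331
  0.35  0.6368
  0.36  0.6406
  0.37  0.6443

€55.55

σ√T = 0.47·√0.75 = 0.4070
d₁ = [ln(309/305) + (0.066 − 0.021 + ½·0.47²)·0.75] / (σ√T) = (0.0130 + 0.1166) / 0.4070 = 0.3184 ≈ 0.32
d₂ = 0.3184 − 0.4070 = -0.0886 ≈ -0.09
e^(−qT) = e^(−0.021·0.75) = 0.9844;  e^(−rT) = e^(−0.066·0.75) = 0.9517
N(d₁) = N(0.32) = 0.6255;  N(d₂) = N(-0.09) = 0.4641
C = 309·0.9844·0.6255 − 305·0.9517·0.4641 = 190.2643 − 134.7136 = 55.5507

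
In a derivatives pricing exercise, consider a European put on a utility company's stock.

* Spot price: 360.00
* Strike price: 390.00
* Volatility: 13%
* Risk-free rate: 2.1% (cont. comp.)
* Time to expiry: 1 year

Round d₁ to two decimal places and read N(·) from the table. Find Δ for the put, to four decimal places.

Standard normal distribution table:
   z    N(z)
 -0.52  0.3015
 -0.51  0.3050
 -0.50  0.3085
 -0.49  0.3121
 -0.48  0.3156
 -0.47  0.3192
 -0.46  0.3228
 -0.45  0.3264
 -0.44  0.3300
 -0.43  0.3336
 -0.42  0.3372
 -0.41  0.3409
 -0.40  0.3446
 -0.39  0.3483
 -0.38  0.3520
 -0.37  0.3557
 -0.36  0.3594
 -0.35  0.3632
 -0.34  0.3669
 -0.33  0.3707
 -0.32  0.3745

-0.6517

σ√T = 0.13 × 1.0000 = 0.1300
d₁ = [ln(360/390) + (0.021 + 0.13²/2)·1] / 0.1300 = [-0.0800 + 0.0295] / 0.1300 = -0.3892 which rounds to -0.39
N(d₁) = N(-0.39) = 0.3483
Δ_put = N(d₁) − 1 = 0.3483 − 1 = -0.6517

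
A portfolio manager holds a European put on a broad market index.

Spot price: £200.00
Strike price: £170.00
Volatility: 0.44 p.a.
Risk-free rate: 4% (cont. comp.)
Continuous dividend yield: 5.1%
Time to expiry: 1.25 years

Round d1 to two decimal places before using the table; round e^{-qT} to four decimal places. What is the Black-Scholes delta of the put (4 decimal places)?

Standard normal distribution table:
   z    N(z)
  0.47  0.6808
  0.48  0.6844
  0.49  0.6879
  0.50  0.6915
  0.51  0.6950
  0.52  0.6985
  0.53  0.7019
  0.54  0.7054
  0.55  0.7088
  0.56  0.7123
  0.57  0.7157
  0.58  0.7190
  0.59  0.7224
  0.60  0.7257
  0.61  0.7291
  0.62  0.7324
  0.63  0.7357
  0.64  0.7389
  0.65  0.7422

-0.2732

T = 1.25;  σ√T = 0.4919
d₁ = [ln(200/170) + (0.04 − 0.051 + ½·0.44²)·1.25] / (σ√T) = (0.1625 + 0.1072) / 0.4919 = 0.5484 ≈ 0.55
N(d₁) = N(0.55) = 0.7088
Δ_put = e^(−qT)·(N(d₁) − 1) = 0.9382·(0.7088 − 1) = -0.2732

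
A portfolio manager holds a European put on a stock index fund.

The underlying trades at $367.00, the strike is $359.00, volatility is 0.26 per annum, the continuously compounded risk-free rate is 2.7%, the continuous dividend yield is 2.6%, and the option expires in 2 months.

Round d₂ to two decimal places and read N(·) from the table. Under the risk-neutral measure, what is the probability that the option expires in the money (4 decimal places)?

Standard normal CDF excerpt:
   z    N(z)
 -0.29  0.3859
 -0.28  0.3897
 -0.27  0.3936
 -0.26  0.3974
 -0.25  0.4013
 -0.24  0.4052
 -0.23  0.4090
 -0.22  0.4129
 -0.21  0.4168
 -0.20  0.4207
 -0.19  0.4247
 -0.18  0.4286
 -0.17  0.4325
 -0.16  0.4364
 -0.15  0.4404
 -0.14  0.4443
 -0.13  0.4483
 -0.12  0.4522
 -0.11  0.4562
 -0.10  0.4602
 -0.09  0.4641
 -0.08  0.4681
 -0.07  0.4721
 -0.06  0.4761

σ√T = 0.26 × 0.4082 = 0.1061
ln(S/K) + (r − q + σ²/2)T = ln(367/359) + (0.027 − 0.026 + 0.26²/2)·0.1667 = 0.0220 + 0.0058 = 0.0278
d₁ = 0.0278 / 0.1061 = 0.2623 ≈ 0.26
d₂ = d₁ − σ√T = 0.2623 − 0.1061 = 0.1561 ≈ 0.16
Risk-neutral Pr[S_T < K] = N(−d₂) = N(-0.16) = 0.4364

0.4364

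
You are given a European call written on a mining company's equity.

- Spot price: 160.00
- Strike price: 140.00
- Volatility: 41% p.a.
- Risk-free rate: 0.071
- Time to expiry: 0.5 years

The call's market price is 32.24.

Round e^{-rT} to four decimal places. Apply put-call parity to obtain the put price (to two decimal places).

7.35

e^(−rT) = e^(−0.071·0.5) = 0.9651
Put-call parity: C − P = S − K·e^(−rT) = 160 − 140·0.9651 = 160 − 135.1140 = 24.8860
P = C − (C − P) = 32.24 − (24.8860) = 7.3540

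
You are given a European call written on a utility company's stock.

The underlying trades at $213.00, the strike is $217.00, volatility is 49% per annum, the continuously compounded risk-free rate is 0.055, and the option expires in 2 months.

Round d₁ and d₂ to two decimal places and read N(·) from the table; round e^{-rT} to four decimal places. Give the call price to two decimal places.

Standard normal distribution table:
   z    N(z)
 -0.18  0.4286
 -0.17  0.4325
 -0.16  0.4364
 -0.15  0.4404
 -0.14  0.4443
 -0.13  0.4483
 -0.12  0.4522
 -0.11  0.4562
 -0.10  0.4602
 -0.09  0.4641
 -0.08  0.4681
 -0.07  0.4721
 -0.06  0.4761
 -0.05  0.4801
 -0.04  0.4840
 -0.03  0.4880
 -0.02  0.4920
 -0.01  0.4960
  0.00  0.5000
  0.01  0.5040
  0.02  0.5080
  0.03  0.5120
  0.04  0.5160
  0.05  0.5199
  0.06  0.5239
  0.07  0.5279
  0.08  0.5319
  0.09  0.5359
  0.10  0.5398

σ√T = 0.49 × 0.4082 = 0.2000
d₁ = [ln(213/217) + (0.055 + 0.49²/2)·0.1667] / 0.2000 = [-0.0186 + 0.0292] / 0.2000 = 0.0528 → 0.05
d₂ = d₁ − σ√T = 0.0528 − 0.2000 = -0.1472 → -0.15
exp(−rT) = exp(−0.055·0.1667) = 0.9909
N(d₁) = N(0.05) = 0.5199;  N(d₂) = N(-0.15) = 0.4404
C = 213·0.5199 − 217·0.9909·0.4404 = 110.7387 − 94.6971 = 16.0416

$16.04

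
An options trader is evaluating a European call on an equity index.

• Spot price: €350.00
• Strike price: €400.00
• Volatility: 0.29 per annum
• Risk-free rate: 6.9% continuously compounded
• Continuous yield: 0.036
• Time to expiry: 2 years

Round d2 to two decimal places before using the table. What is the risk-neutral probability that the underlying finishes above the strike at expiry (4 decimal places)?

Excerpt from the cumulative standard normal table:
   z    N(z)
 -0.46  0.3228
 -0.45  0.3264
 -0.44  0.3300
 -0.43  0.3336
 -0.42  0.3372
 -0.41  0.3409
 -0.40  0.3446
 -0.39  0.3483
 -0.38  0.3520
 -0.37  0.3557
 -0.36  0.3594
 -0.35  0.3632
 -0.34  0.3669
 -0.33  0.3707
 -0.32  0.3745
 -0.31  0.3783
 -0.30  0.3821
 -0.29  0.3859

σ√T = 0.29·√2 = 0.4101
d₁ = [ln(350/400) + (0.069 − 0.036 + 0.29²/2)·2] / 0.4101 = [-0.1335 + 0.1501] / 0.4101 = 0.0404 ≈ 0.04
d₂ = d₁ − σ√T = 0.0404 − 0.4101 = -0.3697 ≈ -0.37
Risk-neutral Pr[S_T > K] = N(d₂) = N(-0.37) = 0.3557

0.3557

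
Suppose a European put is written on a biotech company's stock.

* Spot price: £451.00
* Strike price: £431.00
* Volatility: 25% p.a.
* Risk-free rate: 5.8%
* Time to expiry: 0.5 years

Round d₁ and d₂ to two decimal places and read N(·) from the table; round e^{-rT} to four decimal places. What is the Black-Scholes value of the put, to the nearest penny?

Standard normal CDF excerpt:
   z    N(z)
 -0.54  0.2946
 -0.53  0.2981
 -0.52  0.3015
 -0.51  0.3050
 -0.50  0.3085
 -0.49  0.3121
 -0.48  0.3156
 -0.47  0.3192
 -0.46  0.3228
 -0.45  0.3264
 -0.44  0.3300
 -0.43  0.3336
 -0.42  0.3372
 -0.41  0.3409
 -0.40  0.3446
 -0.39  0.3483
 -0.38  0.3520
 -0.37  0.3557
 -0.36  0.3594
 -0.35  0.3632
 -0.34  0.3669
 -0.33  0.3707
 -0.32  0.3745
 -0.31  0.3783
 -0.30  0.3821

σ√T = 0.25·√0.5 = 0.1768
d₁ = [ln(451/431) + (0.058 + ½·0.25²)·0.5] / (σ√T) = (0.0454 + 0.0446) / 0.1768 = 0.5090 → 0.51
d₂ = 0.5090 − 0.1768 = 0.3323 → 0.33
e^(−rT) = e^(−0.058·0.5) = 0.9714
N(−d₂) = N(-0.33) = 0.3707;  N(−d₁) = N(-0.51) = 0.3050
P = 431·0.9714·0.3707 − 451·0.3050 = 155.2022 − 137.5550 = 17.6472

£17.65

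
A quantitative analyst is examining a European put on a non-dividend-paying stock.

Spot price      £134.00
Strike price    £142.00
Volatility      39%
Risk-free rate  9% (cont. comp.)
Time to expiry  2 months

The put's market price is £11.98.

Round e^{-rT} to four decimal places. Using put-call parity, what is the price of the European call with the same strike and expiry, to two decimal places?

exp(−rT) = exp(−0.09·0.1667) = 0.9851
Put-call parity: C − P = S − K·e^(−rT) = 134 − 142·0.9851 = 134 − 139.8842 = -5.8842
C = P + (C − P) = 11.98 + (-5.8842) = 6.0958

£6.10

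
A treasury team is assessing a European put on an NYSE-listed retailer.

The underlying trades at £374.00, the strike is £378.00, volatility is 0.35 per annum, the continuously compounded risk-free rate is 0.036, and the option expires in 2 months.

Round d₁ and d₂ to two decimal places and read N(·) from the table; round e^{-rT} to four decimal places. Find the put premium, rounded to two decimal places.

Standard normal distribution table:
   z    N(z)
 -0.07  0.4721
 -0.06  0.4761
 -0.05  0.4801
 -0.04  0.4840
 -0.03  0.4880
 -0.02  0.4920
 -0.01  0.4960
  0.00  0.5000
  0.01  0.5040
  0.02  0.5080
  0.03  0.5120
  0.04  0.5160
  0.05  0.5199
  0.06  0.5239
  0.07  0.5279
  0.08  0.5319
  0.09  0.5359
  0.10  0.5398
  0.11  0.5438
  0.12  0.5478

£21.80

T = 0.1667;  σ√T = 0.1429
ln(S/K) + (r + σ²/2)T = ln(374/378) + (0.036 + 0.35²/2)·0.1667 = -0.0106 + 0.0162 = 0.0056
d₁ = 0.0056 / 0.1429 = 0.0390 ⇒ 0.04
d₂ = d₁ − σ√T = 0.0390 − 0.1429 = -0.1039 ⇒ -0.10
exp(−rT) = exp(−0.036·0.1667) = 0.9940
N(−d₂) = N(0.10) = 0.5398;  N(−d₁) = N(-0.04) = 0.4840
P = 378·0.9940·0.5398 − 374·0.4840 = 202.8201 − 181.0160 = 21.8041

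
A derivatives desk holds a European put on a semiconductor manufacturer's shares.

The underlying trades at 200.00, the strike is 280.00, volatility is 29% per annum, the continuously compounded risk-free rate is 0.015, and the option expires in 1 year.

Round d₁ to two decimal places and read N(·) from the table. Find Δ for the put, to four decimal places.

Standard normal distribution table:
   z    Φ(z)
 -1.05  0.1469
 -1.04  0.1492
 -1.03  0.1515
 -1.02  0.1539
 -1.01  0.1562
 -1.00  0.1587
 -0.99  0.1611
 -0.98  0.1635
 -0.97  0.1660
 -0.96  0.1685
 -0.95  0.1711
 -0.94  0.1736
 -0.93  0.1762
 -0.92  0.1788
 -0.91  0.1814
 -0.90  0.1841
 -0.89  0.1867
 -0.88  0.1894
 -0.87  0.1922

σ√T = 0.29·√1 = 0.2900
d₁ = [ln(200/280) + (0.015 + ½·0.29²)·1] / (σ√T) = (-0.3365 + 0.0570) / 0.2900 = -0.9635 ≈ -0.96
N(d₁) = N(-0.96) = 0.1685
Δ_put = N(d₁) − 1 = 0.1685 − 1 = -0.8315

-0.8315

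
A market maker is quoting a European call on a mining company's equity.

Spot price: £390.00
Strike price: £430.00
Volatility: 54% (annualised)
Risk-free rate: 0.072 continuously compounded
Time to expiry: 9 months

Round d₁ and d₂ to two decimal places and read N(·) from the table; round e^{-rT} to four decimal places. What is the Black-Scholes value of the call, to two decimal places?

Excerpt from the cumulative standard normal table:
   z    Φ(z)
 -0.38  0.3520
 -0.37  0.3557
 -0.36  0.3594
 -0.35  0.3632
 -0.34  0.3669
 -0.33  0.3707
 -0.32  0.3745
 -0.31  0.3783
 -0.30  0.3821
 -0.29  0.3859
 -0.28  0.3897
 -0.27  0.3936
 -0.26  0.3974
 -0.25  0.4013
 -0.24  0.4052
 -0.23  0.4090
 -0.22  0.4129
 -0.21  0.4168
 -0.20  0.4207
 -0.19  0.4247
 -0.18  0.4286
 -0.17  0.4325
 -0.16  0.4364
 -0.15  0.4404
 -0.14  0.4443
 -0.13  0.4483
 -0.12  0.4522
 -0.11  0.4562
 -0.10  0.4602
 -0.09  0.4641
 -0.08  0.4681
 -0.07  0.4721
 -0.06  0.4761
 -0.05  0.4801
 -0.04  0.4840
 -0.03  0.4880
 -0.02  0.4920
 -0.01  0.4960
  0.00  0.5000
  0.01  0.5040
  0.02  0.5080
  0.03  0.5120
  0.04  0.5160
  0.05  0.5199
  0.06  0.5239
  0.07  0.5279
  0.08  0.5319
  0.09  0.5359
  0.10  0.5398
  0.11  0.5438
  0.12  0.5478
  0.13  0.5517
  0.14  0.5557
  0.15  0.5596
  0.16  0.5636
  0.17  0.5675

σ√T = 0.54·√0.75 = 0.4677
ln(S/K) + (r + σ²/2)T = ln(390/430) + (0.072 + 0.54²/2)·0.75 = -0.0976 + 0.1633 = 0.0657
d₁ = 0.0657 / 0.4677 = 0.1405 ≈ 0.14
d₂ = d₁ − σ√T = 0.1405 − 0.4677 = -0.3271 ≈ -0.33
e^(−rT) = e^(−0.072·0.75) = 0.9474
N(d₁) = N(0.14) = 0.5557;  N(d₂) = N(-0.33) = 0.3707
C = 390·0.5557 − 430·0.9474·0.3707 = 216.7230 − 151.0165 = 65.7065

£65.71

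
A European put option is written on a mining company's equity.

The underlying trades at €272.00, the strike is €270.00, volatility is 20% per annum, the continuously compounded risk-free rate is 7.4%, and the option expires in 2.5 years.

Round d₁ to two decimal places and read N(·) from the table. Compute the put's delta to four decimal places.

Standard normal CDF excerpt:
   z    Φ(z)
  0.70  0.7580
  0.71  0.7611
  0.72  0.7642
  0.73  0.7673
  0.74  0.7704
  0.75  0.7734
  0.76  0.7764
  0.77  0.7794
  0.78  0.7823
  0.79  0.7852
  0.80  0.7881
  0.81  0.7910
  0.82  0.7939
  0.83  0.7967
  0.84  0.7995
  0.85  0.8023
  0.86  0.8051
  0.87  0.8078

σ√T = 0.2·√2.5 = 0.3162
d₁ = [ln(272/270) + (0.074 + ½·0.2²)·2.5] / (σ√T) = (0.0074 + 0.2350) / 0.3162 = 0.7665 which rounds to 0.77
N(d₁) = N(0.77) = 0.7794
Δ_put = N(d₁) − 1 = 0.7794 − 1 = -0.2206

-0.2206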